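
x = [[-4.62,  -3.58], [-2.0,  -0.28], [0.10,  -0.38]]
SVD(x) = [[-0.96, 0.27], [-0.29, -0.89], [-0.02, 0.36]] @ diag([6.110282274132252, 1.0286158322839496]) @ [[0.82, 0.57], [0.57, -0.82]]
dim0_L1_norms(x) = [6.72, 4.24]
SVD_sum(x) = [[-4.78, -3.36], [-1.47, -1.03], [-0.11, -0.08]] + [[0.16,-0.22], [-0.53,0.75], [0.21,-0.3]]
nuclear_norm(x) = 7.14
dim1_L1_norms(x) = [8.2, 2.28, 0.48]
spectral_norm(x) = 6.11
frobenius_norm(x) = 6.20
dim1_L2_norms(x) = [5.84, 2.02, 0.39]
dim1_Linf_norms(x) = [4.62, 2.0, 0.38]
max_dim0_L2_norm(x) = 5.04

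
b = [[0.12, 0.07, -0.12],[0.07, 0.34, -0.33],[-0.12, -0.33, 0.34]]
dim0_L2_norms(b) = [0.18, 0.48, 0.49]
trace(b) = 0.80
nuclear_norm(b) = 0.81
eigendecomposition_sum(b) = [[0.04, 0.11, -0.11],[0.11, 0.32, -0.33],[-0.11, -0.33, 0.34]] + [[0.08, -0.04, -0.01], [-0.04, 0.02, 0.00], [-0.01, 0.00, 0.00]] + [[-0.0, -0.00, -0.0], [-0.00, -0.0, -0.0], [-0.0, -0.0, -0.0]]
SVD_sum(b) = [[0.04, 0.11, -0.11], [0.11, 0.32, -0.33], [-0.11, -0.33, 0.34]] + [[0.08, -0.04, -0.01], [-0.04, 0.02, 0.00], [-0.01, 0.00, 0.0]] + [[-0.00,-0.00,-0.00], [-0.0,-0.00,-0.0], [-0.0,-0.00,-0.00]]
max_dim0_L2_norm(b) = 0.49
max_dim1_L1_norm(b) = 0.79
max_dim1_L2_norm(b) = 0.49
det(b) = -0.00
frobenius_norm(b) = 0.71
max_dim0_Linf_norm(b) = 0.34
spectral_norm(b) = 0.70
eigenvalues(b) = [0.7, 0.1, -0.0]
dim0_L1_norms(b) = [0.31, 0.74, 0.79]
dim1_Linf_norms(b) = [0.12, 0.34, 0.34]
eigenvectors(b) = [[-0.23, -0.91, 0.34],[-0.68, 0.4, 0.61],[0.7, 0.1, 0.71]]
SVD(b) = [[-0.23, 0.91, 0.34], [-0.68, -0.40, 0.61], [0.70, -0.10, 0.71]] @ diag([0.7011557564470582, 0.10184116869348826, 0.002996925140546485]) @ [[-0.23, -0.68, 0.70], [0.91, -0.40, -0.1], [-0.34, -0.61, -0.71]]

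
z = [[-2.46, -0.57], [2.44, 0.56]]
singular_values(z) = [3.56, 0.0]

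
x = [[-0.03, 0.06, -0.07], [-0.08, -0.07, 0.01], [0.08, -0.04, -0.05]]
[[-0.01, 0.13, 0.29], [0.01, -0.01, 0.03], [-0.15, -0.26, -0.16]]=x@ [[-0.68,-1.7,-2.17], [0.86,2.25,1.81], [1.23,0.74,-1.63]]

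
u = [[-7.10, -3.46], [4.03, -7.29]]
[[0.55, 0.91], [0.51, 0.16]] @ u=[[-0.24, -8.54], [-2.98, -2.93]]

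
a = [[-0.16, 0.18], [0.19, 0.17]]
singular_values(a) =[0.25, 0.24]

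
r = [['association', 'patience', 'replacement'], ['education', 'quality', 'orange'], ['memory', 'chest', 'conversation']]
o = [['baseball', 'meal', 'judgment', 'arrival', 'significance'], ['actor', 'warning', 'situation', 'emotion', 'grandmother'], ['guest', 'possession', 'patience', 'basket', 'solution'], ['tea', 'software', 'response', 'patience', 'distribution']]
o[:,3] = ['arrival', 'emotion', 'basket', 'patience']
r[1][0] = 'education'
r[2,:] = ['memory', 'chest', 'conversation']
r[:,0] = ['association', 'education', 'memory']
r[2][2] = 'conversation'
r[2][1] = 'chest'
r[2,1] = 'chest'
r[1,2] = 'orange'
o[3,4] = 'distribution'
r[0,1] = 'patience'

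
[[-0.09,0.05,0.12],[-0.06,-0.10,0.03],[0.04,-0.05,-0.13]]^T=[[-0.09,-0.06,0.04], [0.05,-0.1,-0.05], [0.12,0.03,-0.13]]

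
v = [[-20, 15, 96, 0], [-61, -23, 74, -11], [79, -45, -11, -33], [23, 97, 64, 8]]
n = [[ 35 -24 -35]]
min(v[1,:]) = -61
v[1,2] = 74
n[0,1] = -24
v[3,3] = 8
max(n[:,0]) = 35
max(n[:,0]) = 35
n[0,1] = -24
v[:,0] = [-20, -61, 79, 23]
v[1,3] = -11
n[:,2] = [-35]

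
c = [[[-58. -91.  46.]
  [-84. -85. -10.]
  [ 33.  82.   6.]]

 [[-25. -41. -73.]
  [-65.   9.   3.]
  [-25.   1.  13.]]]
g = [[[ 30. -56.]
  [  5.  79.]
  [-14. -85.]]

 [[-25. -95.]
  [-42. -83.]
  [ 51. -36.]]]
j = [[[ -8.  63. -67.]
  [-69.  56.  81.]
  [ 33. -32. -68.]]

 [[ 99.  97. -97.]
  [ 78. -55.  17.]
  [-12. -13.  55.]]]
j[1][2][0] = -12.0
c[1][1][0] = -65.0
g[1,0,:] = [-25.0, -95.0]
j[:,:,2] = [[-67.0, 81.0, -68.0], [-97.0, 17.0, 55.0]]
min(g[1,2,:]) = -36.0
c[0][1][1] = -85.0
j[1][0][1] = 97.0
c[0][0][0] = -58.0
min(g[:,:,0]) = -42.0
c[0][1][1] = -85.0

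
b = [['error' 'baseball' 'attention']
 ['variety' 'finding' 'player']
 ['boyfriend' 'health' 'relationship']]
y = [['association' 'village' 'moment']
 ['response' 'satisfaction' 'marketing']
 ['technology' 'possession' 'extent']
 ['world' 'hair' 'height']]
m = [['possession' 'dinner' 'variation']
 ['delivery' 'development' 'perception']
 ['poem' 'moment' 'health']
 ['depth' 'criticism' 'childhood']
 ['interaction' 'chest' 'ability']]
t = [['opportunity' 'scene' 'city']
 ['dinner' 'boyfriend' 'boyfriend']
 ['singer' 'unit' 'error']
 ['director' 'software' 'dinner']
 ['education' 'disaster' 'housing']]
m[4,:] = ['interaction', 'chest', 'ability']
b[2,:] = ['boyfriend', 'health', 'relationship']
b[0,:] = ['error', 'baseball', 'attention']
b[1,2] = 'player'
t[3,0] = 'director'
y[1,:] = ['response', 'satisfaction', 'marketing']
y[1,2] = 'marketing'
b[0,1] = 'baseball'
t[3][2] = 'dinner'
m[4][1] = 'chest'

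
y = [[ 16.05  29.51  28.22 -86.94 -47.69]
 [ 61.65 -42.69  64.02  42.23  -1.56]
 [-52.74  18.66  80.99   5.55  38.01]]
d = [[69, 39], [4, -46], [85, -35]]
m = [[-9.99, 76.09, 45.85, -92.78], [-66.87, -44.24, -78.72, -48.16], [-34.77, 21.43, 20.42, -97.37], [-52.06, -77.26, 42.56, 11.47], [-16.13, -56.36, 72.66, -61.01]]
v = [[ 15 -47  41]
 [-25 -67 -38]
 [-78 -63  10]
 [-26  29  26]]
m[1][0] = -66.87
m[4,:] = [-16.13, -56.36, 72.66, -61.01]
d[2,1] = -35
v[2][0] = -78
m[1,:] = [-66.87, -44.24, -78.72, -48.16]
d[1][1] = -46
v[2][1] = -63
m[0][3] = -92.78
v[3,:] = [-26, 29, 26]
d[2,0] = 85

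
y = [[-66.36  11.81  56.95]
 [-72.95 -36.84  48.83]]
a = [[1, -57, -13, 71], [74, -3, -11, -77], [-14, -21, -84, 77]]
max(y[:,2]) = 56.95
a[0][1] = -57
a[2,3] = 77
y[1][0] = -72.95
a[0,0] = 1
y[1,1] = -36.84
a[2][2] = -84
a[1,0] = 74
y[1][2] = 48.83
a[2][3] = 77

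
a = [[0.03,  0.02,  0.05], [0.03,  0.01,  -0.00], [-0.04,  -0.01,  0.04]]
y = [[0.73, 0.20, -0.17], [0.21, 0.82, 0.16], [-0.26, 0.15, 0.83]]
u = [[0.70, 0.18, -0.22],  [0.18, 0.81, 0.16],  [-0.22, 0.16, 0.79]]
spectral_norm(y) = 1.00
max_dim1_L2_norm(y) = 0.88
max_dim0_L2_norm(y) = 0.86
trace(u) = 2.30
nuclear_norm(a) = 0.13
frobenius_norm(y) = 1.46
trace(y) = 2.38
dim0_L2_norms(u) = [0.76, 0.85, 0.84]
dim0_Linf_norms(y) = [0.73, 0.82, 0.83]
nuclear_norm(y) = 2.38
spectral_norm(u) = 0.97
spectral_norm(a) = 0.07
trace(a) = 0.08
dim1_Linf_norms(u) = [0.7, 0.81, 0.79]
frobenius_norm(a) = 0.09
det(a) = -0.00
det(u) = 0.35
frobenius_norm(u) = 1.41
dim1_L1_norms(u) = [1.1, 1.15, 1.17]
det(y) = 0.39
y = u + a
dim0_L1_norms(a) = [0.1, 0.04, 0.09]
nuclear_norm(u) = 2.30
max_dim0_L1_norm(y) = 1.2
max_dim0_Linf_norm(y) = 0.83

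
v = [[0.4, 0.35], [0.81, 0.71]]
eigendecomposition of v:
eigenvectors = [[-0.66, -0.44], [0.75, -0.9]]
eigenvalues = [0.0, 1.11]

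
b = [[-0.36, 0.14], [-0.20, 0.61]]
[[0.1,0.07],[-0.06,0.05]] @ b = [[-0.05, 0.06], [0.01, 0.02]]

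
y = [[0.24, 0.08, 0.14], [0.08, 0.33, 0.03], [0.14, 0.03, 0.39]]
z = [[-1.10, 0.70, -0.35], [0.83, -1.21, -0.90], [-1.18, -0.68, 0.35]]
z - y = [[-1.34, 0.62, -0.49], [0.75, -1.54, -0.93], [-1.32, -0.71, -0.04]]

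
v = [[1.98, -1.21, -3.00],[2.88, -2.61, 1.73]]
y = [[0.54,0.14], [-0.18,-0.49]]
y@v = [[1.47,-1.02,-1.38], [-1.77,1.50,-0.31]]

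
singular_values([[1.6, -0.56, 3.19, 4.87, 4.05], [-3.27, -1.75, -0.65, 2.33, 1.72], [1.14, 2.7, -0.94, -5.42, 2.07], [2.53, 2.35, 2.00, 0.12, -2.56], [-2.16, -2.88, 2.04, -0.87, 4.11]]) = [9.33, 6.98, 5.73, 2.51, 1.14]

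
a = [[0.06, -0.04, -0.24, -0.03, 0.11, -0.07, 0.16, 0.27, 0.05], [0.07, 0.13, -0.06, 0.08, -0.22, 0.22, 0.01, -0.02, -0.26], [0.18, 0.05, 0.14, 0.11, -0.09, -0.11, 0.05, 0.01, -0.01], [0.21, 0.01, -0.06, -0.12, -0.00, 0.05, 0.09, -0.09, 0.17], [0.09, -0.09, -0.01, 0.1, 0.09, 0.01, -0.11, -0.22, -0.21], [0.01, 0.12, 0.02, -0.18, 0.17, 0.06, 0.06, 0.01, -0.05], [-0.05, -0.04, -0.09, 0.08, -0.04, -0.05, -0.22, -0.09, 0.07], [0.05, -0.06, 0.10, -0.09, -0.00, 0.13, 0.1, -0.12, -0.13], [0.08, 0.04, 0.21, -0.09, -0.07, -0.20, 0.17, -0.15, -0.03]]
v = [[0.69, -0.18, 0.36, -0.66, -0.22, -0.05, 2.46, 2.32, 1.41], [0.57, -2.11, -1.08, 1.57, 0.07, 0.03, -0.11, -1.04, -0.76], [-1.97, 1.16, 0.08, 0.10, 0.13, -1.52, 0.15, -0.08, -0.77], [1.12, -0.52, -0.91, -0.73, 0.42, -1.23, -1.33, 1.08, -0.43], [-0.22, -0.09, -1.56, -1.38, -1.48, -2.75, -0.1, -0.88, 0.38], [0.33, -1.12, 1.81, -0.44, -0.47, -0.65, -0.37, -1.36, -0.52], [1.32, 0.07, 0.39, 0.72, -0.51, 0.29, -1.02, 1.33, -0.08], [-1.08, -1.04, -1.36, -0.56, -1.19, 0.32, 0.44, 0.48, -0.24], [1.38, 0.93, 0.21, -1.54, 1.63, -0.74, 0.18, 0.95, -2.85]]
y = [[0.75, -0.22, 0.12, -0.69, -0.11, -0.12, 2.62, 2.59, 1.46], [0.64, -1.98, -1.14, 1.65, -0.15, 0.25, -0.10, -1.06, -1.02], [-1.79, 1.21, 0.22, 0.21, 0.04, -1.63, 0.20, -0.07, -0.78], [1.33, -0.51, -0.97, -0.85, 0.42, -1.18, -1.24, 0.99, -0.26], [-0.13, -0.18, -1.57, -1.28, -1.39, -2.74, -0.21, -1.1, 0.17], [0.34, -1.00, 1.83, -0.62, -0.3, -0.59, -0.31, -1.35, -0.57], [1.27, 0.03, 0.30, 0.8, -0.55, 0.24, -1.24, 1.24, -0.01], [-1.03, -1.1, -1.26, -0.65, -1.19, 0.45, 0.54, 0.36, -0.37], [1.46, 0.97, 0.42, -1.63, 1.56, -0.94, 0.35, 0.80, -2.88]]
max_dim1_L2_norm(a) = 0.44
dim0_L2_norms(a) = [0.32, 0.22, 0.38, 0.31, 0.33, 0.36, 0.37, 0.42, 0.41]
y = v + a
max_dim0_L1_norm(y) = 9.56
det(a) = 0.00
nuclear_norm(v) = 26.46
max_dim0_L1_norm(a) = 0.98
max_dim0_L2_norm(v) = 3.63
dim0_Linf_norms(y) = [1.79, 1.98, 1.83, 1.65, 1.56, 2.74, 2.62, 2.59, 2.88]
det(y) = -6280.35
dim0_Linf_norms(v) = [1.97, 2.11, 1.81, 1.57, 1.63, 2.75, 2.46, 2.32, 2.85]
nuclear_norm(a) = 2.80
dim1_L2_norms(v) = [3.81, 3.18, 2.86, 2.77, 3.88, 2.78, 2.36, 2.53, 4.18]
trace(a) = -0.01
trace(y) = -7.60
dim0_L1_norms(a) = [0.8, 0.58, 0.93, 0.88, 0.79, 0.9, 0.97, 0.98, 0.98]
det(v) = -5712.70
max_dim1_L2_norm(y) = 4.28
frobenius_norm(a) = 1.06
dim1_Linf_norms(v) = [2.46, 2.11, 1.97, 1.33, 2.75, 1.81, 1.33, 1.36, 2.85]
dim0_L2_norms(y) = [3.3, 2.98, 3.16, 3.12, 2.53, 3.62, 3.25, 3.76, 3.55]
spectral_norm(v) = 4.65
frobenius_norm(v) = 9.63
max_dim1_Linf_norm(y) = 2.88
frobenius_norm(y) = 9.81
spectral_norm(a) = 0.57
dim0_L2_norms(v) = [3.3, 3.05, 3.14, 2.96, 2.64, 3.54, 3.04, 3.63, 3.46]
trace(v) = -7.59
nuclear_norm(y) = 26.91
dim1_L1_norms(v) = [8.35, 7.34, 5.96, 7.77, 8.84, 7.07, 5.73, 6.71, 10.41]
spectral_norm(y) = 4.75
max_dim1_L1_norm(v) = 10.41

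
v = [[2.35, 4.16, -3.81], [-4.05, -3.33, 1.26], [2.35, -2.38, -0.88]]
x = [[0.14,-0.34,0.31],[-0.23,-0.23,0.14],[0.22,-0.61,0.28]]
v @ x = [[-1.47,0.57,0.24], [0.48,1.37,-1.37], [0.68,0.29,0.15]]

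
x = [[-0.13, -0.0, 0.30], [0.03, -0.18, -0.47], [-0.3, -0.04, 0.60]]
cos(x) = [[1.04,0.01,-0.07], [-0.06,0.97,0.09], [0.07,0.01,0.86]]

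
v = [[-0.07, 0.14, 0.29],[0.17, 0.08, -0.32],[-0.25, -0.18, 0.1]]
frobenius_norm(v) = 0.59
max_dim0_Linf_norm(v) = 0.32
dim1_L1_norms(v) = [0.5, 0.57, 0.53]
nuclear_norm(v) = 0.87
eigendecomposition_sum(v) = [[(-0.04-0j), -0.05+0.00j, 0.02+0.00j], [0.20+0.00j, 0.24-0.00j, -0.11+0.00j], [-0.14-0.00j, (-0.17+0j), (0.08+0j)]] + [[-0.02+0.11j, (0.09+0.07j), (0.13+0.06j)], [-0.01-0.08j, (-0.08-0.03j), -0.11-0.01j], [-0.05+0.02j, -0.00+0.06j, 0.01+0.08j]] + [[(-0.02-0.11j),0.09-0.07j,(0.13-0.06j)], [(-0.01+0.08j),-0.08+0.03j,(-0.11+0.01j)], [-0.05-0.02j,(-0-0.06j),(0.01-0.08j)]]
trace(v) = 0.11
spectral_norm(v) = 0.51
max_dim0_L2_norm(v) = 0.44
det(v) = 0.01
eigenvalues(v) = [(0.28+0j), (-0.08+0.16j), (-0.08-0.16j)]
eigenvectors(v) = [[-0.16+0.00j, -0.74+0.00j, (-0.74-0j)], [(0.8+0j), (0.51-0.16j), (0.51+0.16j)], [(-0.58+0j), -0.21-0.34j, (-0.21+0.34j)]]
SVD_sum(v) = [[-0.14, -0.04, 0.21],  [0.2, 0.05, -0.31],  [-0.13, -0.03, 0.20]] + [[0.09, 0.16, 0.09], [0.00, 0.00, 0.00], [-0.1, -0.16, -0.09]] + [[-0.02, 0.02, -0.01],[-0.03, 0.03, -0.02],[-0.02, 0.02, -0.01]]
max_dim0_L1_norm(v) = 0.71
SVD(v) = [[-0.50, 0.69, -0.52], [0.72, 0.01, -0.69], [-0.48, -0.72, -0.5]] @ diag([0.5118749506943006, 0.29220882883425336, 0.0616282013612402]) @ [[0.54, 0.14, -0.83],[0.46, 0.78, 0.43],[0.71, -0.61, 0.36]]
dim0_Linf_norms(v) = [0.25, 0.18, 0.32]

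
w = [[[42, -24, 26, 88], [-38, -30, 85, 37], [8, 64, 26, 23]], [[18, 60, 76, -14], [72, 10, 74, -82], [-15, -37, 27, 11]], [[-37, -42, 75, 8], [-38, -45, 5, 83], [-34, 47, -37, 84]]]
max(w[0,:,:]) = 88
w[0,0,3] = 88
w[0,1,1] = -30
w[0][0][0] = 42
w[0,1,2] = 85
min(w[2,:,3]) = 8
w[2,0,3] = 8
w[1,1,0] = 72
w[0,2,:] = [8, 64, 26, 23]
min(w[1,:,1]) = -37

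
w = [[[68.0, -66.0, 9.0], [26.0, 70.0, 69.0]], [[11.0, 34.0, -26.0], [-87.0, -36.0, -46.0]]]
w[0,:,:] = [[68.0, -66.0, 9.0], [26.0, 70.0, 69.0]]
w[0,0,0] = 68.0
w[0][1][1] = 70.0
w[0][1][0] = 26.0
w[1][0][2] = -26.0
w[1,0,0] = 11.0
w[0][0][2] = 9.0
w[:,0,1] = [-66.0, 34.0]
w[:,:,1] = [[-66.0, 70.0], [34.0, -36.0]]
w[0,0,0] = 68.0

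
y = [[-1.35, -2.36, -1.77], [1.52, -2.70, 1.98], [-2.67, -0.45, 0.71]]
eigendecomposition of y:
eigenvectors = [[(-0.52+0j), 0.08+0.59j, 0.08-0.59j], [(0.17+0j), 0.70+0.00j, (0.7-0j)], [0.84+0.00j, (-0.1+0.38j), (-0.1-0.38j)]]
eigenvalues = [(2.28+0j), (-2.81+2.33j), (-2.81-2.33j)]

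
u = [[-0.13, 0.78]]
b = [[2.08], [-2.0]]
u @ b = [[-1.83]]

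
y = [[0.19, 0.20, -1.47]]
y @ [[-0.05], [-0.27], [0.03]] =[[-0.11]]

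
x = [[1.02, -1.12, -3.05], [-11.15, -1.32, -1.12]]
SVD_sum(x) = [[0.62, 0.07, 0.05],[-11.17, -1.25, -0.95]] + [[0.40, -1.19, -3.10], [0.02, -0.07, -0.17]]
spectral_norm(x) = 11.30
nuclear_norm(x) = 14.65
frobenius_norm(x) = 11.79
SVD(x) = [[-0.06, 1.0], [1.00, 0.06]] @ diag([11.299595980668334, 3.351974145733229]) @ [[-0.99,-0.11,-0.08],[0.12,-0.36,-0.93]]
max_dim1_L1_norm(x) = 13.59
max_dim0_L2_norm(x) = 11.2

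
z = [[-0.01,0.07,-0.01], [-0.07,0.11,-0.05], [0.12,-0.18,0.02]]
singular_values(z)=[0.26, 0.03, 0.03]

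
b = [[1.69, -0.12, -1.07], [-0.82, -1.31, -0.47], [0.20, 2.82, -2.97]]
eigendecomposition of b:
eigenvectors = [[(0.97+0j), 0.23+0.08j, 0.23-0.08j],[(-0.24+0j), 0.22+0.35j, 0.22-0.35j],[(-0.1+0j), 0.88+0.00j, (0.88-0j)]]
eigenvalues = [(1.83+0j), (-2.21+1.14j), (-2.21-1.14j)]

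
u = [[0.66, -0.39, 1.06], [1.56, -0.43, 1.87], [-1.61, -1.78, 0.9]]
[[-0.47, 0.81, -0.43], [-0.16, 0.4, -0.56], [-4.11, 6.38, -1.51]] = u@[[0.85, -1.57, -0.51], [1.29, -1.58, 1.55], [-0.5, 1.16, 0.48]]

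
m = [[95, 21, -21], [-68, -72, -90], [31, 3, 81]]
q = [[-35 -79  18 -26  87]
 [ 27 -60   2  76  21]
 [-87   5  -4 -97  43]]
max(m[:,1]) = 21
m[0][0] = 95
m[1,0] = -68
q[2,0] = -87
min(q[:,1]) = -79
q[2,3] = -97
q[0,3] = -26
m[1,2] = -90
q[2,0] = -87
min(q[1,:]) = -60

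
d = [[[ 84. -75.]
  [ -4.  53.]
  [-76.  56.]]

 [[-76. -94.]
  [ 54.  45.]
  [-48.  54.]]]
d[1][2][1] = 54.0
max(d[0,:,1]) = 56.0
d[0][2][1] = 56.0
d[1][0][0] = -76.0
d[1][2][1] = 54.0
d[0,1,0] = -4.0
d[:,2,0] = [-76.0, -48.0]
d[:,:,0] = [[84.0, -4.0, -76.0], [-76.0, 54.0, -48.0]]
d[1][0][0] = -76.0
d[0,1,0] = -4.0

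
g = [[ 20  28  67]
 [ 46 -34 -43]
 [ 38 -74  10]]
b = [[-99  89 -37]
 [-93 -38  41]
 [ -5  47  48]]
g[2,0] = 38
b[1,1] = -38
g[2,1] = -74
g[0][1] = 28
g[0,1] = 28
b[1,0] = -93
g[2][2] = 10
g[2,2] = 10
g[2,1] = -74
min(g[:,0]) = 20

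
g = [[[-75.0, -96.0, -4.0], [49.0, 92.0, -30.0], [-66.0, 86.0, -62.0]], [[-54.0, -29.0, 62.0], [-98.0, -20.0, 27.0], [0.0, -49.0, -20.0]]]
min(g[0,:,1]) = -96.0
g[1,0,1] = -29.0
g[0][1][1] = 92.0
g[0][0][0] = -75.0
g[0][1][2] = -30.0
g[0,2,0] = -66.0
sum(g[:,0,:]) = -196.0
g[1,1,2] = 27.0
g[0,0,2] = -4.0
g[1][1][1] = -20.0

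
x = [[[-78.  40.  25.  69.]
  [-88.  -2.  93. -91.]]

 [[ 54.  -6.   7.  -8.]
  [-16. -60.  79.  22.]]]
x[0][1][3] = -91.0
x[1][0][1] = -6.0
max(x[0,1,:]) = 93.0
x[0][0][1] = 40.0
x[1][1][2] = 79.0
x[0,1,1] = -2.0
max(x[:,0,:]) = 69.0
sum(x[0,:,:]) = -32.0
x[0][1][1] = -2.0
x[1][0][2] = 7.0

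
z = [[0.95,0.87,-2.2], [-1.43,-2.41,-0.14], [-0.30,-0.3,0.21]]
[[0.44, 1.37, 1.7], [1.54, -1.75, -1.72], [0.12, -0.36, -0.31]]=z @ [[-0.35, 0.87, -0.21], [-0.4, 0.22, 0.87], [-0.51, -0.16, -0.52]]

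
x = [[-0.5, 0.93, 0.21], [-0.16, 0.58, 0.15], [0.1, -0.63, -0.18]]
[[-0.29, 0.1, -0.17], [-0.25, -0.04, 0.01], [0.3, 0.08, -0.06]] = x@[[-0.55,-0.73,0.83], [-0.82,-0.47,0.39], [0.92,0.80,-0.58]]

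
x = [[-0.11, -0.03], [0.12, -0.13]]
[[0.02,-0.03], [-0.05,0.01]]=x @[[-0.21, 0.24], [0.22, 0.17]]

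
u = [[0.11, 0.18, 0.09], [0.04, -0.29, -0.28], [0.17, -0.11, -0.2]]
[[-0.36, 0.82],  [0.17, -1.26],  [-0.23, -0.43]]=u @ [[-1.21, 2.04], [-1.82, 1.89], [1.1, 2.84]]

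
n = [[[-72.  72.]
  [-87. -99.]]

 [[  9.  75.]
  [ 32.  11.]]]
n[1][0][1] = 75.0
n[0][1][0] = -87.0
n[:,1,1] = [-99.0, 11.0]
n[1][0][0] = 9.0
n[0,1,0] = -87.0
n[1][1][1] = 11.0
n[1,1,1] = 11.0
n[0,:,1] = [72.0, -99.0]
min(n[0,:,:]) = -99.0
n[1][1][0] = 32.0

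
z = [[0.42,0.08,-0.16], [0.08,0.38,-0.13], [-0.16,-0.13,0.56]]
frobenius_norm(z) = 0.86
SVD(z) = [[-0.5,0.79,0.36], [-0.4,-0.57,0.72], [0.77,0.21,0.6]] @ diag([0.7309848313954066, 0.3184531579295795, 0.3105620106750142]) @ [[-0.5, -0.4, 0.77], [0.79, -0.57, 0.21], [0.36, 0.72, 0.6]]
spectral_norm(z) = 0.73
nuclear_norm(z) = 1.36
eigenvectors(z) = [[0.5, 0.79, 0.36], [0.40, -0.57, 0.72], [-0.77, 0.21, 0.60]]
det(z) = 0.07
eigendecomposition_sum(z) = [[0.18, 0.15, -0.28], [0.15, 0.12, -0.22], [-0.28, -0.22, 0.43]] + [[0.20, -0.14, 0.05], [-0.14, 0.1, -0.04], [0.05, -0.04, 0.01]] + [[0.04, 0.08, 0.07], [0.08, 0.16, 0.13], [0.07, 0.13, 0.11]]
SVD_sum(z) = [[0.18, 0.15, -0.28], [0.15, 0.12, -0.22], [-0.28, -0.22, 0.43]] + [[0.2, -0.14, 0.05], [-0.14, 0.10, -0.04], [0.05, -0.04, 0.01]] + [[0.04, 0.08, 0.07],[0.08, 0.16, 0.13],[0.07, 0.13, 0.11]]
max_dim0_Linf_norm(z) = 0.56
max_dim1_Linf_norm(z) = 0.56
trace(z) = 1.36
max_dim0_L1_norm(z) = 0.85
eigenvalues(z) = [0.73, 0.32, 0.31]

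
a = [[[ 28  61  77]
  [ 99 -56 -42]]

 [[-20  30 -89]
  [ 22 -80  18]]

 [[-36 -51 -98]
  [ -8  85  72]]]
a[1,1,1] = -80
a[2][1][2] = 72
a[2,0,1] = -51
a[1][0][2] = -89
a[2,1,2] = 72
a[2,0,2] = -98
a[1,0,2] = -89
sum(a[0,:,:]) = 167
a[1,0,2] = -89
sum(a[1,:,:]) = -119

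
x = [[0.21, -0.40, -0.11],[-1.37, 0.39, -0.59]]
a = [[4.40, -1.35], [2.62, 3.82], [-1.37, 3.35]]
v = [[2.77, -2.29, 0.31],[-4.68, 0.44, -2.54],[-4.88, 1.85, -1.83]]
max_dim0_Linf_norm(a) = 4.4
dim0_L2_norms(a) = [5.3, 5.26]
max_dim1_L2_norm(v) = 5.53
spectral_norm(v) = 8.24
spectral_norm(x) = 1.56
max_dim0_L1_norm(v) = 12.33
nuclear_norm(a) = 10.56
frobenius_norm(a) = 7.47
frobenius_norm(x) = 1.61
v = a @ x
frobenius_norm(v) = 8.49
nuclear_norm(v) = 10.30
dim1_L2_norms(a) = [4.6, 4.63, 3.62]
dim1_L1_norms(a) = [5.75, 6.44, 4.72]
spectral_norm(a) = 5.33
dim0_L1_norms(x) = [1.58, 0.79, 0.7]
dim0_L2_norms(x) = [1.39, 0.56, 0.6]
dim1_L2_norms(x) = [0.46, 1.54]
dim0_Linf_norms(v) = [4.88, 2.29, 2.54]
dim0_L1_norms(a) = [8.39, 8.52]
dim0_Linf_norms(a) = [4.4, 3.82]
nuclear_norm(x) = 1.95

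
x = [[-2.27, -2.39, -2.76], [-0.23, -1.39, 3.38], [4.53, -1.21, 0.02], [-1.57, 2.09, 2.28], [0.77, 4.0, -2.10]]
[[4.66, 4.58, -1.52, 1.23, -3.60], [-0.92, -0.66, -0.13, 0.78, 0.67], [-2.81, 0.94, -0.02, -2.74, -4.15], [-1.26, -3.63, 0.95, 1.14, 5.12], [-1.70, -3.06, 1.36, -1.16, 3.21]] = x @ [[-0.77, -0.08, 0.1, -0.63, -0.58], [-0.57, -1.09, 0.39, -0.09, 1.27], [-0.56, -0.65, 0.13, 0.15, 0.68]]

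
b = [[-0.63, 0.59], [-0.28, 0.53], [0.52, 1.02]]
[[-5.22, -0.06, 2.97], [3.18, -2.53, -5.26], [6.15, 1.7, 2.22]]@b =[[4.85, -0.08], [-4.03, -4.83], [-3.2, 6.79]]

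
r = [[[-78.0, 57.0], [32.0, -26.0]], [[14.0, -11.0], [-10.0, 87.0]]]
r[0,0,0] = -78.0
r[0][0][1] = 57.0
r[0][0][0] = -78.0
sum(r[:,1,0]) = 22.0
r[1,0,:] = [14.0, -11.0]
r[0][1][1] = -26.0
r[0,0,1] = 57.0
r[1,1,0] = -10.0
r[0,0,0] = -78.0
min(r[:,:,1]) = -26.0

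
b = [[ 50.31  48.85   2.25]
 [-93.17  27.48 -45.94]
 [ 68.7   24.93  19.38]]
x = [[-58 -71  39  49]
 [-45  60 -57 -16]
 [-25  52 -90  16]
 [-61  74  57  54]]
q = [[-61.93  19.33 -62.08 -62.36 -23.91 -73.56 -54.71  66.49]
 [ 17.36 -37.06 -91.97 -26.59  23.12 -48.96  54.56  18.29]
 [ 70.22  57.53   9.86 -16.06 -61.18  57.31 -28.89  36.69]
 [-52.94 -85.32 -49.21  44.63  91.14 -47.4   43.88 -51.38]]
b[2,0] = 68.7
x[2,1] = 52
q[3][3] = 44.63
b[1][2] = -45.94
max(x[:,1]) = 74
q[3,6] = 43.88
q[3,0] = -52.94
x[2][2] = -90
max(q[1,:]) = 54.56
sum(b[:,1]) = 101.25999999999999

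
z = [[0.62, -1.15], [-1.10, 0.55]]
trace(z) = 1.17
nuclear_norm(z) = 2.25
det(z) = -0.92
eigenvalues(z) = [1.71, -0.54]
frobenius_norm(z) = 1.79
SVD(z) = [[-0.73, 0.68], [0.68, 0.73]] @ diag([1.7110782571279461, 0.5400103684041541]) @ [[-0.7,  0.71], [-0.71,  -0.70]]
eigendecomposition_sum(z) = [[0.88, -0.87], [-0.84, 0.83]] + [[-0.26, -0.28], [-0.26, -0.28]]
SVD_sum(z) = [[0.88,-0.89], [-0.82,0.83]] + [[-0.26, -0.26], [-0.28, -0.28]]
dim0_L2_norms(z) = [1.26, 1.27]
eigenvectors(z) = [[0.73, 0.70], [-0.69, 0.71]]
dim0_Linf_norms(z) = [1.1, 1.15]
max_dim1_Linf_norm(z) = 1.15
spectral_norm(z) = 1.71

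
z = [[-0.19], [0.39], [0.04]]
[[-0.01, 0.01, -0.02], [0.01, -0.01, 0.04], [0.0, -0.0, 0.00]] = z @[[0.03, -0.03, 0.09]]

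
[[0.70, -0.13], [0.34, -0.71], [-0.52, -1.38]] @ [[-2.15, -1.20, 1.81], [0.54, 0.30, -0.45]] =[[-1.58, -0.88, 1.33],[-1.11, -0.62, 0.93],[0.37, 0.21, -0.32]]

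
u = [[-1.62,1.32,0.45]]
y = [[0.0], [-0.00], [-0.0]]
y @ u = [[0.0, 0.00, 0.00], [0.00, 0.0, 0.0], [0.00, 0.0, 0.0]]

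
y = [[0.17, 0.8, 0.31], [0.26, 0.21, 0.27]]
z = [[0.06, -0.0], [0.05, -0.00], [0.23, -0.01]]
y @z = [[0.12, -0.0], [0.09, -0.00]]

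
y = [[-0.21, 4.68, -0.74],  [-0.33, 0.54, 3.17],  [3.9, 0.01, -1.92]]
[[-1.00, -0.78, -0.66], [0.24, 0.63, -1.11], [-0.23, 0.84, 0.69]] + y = [[-1.21, 3.9, -1.4], [-0.09, 1.17, 2.06], [3.67, 0.85, -1.23]]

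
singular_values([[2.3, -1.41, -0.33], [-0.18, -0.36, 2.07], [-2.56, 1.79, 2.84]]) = [4.97, 2.21, 0.34]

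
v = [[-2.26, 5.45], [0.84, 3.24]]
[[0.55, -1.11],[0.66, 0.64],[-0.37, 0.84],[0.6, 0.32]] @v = [[-2.18, -0.60], [-0.95, 5.67], [1.54, 0.71], [-1.09, 4.31]]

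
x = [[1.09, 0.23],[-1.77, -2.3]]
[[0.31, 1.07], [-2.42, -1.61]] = x @ [[0.07, 1.0], [1.0, -0.07]]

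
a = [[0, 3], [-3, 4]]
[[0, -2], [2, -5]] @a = [[6, -8], [15, -14]]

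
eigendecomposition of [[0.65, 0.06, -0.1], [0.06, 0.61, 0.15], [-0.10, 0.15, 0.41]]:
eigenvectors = [[0.31, -0.74, 0.6],  [-0.45, 0.44, 0.78],  [0.84, 0.51, 0.20]]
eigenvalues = [0.29, 0.68, 0.69]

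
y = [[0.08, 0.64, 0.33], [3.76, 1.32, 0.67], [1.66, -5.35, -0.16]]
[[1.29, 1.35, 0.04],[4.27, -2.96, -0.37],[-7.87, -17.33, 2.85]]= y @ [[0.45, -1.60, -0.12], [1.59, 2.77, -0.61], [0.72, -0.90, 1.33]]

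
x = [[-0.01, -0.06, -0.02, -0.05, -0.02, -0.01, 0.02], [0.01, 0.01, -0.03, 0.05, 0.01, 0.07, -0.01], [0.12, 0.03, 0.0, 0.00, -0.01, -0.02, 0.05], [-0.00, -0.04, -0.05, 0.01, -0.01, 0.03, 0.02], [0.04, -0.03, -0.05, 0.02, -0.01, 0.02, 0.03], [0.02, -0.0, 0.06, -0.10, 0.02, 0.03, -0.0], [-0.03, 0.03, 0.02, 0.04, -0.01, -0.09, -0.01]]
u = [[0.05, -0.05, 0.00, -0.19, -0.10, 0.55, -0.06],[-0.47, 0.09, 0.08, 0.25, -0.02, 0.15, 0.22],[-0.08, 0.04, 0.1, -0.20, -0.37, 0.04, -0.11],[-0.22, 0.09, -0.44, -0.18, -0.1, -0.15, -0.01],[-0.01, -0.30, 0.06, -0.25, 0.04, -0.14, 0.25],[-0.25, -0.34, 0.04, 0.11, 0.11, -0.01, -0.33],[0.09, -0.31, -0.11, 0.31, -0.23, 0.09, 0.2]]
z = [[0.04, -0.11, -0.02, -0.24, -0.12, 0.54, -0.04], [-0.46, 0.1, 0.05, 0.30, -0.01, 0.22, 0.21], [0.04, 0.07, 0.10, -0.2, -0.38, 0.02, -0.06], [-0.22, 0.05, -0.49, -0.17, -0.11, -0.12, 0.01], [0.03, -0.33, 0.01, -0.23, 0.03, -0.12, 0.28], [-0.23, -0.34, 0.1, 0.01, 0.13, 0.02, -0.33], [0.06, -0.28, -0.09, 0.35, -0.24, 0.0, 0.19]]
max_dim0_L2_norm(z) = 0.63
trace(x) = 0.02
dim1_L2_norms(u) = [0.6, 0.61, 0.46, 0.56, 0.49, 0.56, 0.56]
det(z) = -0.01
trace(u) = 0.29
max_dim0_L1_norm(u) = 1.49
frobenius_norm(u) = 1.45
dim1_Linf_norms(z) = [0.54, 0.46, 0.38, 0.49, 0.33, 0.34, 0.35]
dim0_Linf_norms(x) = [0.12, 0.06, 0.06, 0.1, 0.02, 0.09, 0.05]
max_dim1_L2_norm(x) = 0.14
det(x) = -0.00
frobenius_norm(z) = 1.48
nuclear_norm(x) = 0.55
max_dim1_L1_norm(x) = 0.23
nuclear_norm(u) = 3.78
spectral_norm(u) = 0.66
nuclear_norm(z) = 3.83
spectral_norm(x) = 0.15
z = u + x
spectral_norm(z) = 0.70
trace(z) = 0.31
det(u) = -0.01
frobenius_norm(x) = 0.27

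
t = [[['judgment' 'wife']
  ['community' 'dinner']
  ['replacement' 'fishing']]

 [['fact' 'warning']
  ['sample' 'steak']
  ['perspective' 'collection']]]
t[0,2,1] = 'fishing'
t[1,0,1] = 'warning'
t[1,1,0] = 'sample'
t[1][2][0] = 'perspective'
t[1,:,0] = ['fact', 'sample', 'perspective']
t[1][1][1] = 'steak'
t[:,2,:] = [['replacement', 'fishing'], ['perspective', 'collection']]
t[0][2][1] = 'fishing'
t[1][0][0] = 'fact'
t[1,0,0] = 'fact'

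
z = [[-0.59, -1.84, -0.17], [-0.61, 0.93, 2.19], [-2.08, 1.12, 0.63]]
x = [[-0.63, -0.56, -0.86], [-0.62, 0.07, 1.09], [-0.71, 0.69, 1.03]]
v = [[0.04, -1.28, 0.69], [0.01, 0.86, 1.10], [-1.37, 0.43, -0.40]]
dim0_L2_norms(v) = [1.37, 1.6, 1.36]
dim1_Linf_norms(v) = [1.28, 1.1, 1.37]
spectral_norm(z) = 3.20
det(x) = 0.83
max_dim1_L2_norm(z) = 2.46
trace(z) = 0.97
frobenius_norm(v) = 2.51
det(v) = 2.71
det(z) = 8.56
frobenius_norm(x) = 2.25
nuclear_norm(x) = 3.40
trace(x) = 0.47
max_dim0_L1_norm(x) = 2.98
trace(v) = 0.50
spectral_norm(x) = 1.96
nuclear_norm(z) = 6.50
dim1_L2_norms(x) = [1.2, 1.26, 1.43]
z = v + x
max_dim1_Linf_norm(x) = 1.09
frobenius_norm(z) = 3.97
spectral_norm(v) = 1.75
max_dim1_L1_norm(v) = 2.2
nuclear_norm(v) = 4.26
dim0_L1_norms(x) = [1.96, 1.32, 2.98]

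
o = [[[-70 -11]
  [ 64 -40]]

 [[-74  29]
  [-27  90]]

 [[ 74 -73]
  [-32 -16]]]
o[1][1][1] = 90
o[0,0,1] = -11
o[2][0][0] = 74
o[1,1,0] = -27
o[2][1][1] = -16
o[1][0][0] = -74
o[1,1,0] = -27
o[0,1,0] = 64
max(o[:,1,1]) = 90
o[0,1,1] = -40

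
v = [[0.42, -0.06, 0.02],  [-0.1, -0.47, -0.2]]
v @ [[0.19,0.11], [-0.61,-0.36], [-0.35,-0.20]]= [[0.11,0.06], [0.34,0.20]]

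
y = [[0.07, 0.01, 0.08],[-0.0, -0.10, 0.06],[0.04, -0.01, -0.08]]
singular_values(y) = [0.14, 0.09, 0.07]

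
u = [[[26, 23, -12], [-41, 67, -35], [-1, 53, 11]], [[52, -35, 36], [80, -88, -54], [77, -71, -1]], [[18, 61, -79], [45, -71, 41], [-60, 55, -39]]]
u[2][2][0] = -60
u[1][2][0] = 77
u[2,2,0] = -60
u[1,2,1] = -71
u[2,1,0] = 45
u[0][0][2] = -12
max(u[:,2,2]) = 11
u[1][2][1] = -71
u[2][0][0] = 18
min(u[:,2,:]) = -71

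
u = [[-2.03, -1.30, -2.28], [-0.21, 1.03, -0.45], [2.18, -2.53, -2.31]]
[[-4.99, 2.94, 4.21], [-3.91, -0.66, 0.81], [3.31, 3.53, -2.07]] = u @ [[1.27, -0.14, -1.44], [-2.46, -0.94, 0.2], [2.46, -0.63, -0.68]]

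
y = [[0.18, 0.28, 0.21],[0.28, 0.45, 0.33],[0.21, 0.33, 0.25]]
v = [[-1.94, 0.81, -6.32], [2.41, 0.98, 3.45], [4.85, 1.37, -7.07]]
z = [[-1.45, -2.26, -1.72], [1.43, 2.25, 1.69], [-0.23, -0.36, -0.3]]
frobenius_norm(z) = 4.52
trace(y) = 0.88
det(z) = 0.00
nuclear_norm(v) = 16.92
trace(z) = 0.50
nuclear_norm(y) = 0.88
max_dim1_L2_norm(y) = 0.62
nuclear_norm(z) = 4.55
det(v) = 59.14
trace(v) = -8.03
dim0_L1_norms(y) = [0.67, 1.06, 0.79]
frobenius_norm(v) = 11.77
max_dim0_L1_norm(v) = 16.84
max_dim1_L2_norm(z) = 3.19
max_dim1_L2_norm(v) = 8.68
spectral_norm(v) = 10.30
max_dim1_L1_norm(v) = 13.29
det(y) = 0.00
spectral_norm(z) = 4.52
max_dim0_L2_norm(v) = 10.09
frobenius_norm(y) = 0.87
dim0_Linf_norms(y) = [0.28, 0.45, 0.33]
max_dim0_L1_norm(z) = 4.87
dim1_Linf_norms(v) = [6.32, 3.45, 7.07]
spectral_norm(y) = 0.87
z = v @ y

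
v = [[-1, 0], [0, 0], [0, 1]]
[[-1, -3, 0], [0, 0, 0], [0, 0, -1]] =v @ [[1, 3, 0], [0, 0, -1]]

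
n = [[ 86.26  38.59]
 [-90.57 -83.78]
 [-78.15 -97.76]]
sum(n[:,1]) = -142.95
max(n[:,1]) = 38.59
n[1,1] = -83.78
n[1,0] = -90.57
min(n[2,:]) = -97.76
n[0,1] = 38.59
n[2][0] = -78.15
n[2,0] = -78.15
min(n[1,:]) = -90.57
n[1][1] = -83.78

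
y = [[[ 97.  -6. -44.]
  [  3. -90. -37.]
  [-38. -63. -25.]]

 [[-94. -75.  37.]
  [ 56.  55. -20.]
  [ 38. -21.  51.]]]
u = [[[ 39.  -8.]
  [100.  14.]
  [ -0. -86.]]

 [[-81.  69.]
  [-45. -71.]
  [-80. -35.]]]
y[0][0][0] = 97.0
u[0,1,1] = 14.0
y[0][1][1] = -90.0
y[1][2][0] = 38.0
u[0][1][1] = 14.0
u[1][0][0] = -81.0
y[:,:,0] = [[97.0, 3.0, -38.0], [-94.0, 56.0, 38.0]]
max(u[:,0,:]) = 69.0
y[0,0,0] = 97.0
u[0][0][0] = 39.0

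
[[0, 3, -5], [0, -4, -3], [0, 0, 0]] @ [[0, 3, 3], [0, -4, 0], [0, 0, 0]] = [[0, -12, 0], [0, 16, 0], [0, 0, 0]]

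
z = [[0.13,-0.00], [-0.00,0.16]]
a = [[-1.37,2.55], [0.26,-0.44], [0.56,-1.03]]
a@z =[[-0.18, 0.41], [0.03, -0.07], [0.07, -0.16]]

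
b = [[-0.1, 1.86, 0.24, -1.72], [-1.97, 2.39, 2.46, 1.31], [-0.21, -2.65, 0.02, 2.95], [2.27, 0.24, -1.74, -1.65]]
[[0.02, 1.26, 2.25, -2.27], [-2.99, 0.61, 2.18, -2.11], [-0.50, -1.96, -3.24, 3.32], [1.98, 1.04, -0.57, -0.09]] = b@[[0.28, 0.31, -0.71, 0.16], [-0.38, 0.57, 0.6, -0.7], [-0.36, 0.01, 0.06, -0.32], [-0.49, -0.13, -0.61, 0.51]]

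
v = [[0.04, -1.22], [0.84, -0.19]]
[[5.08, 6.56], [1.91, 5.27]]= v@[[1.34, 5.10], [-4.12, -5.21]]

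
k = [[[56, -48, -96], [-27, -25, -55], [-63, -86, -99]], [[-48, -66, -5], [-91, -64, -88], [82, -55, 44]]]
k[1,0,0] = -48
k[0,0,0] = 56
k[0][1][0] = -27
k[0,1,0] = -27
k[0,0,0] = 56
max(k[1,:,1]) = -55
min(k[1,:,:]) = -91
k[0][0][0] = 56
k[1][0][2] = -5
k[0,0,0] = 56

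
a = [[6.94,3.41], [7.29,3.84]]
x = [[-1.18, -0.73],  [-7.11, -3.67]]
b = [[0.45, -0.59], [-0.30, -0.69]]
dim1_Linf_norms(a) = [6.94, 7.29]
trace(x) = -4.85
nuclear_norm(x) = 8.23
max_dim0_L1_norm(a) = 14.23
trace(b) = -0.24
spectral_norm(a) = 11.30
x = b @ a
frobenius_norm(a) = 11.30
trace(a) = 10.78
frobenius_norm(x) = 8.12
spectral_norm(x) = 8.12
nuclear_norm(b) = 1.45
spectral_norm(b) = 0.91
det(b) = -0.49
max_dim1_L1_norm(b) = 1.04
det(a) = 1.79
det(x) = -0.86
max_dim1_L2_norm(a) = 8.24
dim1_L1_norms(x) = [1.91, 10.78]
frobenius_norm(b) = 1.06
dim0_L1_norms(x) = [8.29, 4.4]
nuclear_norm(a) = 11.46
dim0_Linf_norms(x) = [7.11, 3.67]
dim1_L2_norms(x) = [1.39, 8.0]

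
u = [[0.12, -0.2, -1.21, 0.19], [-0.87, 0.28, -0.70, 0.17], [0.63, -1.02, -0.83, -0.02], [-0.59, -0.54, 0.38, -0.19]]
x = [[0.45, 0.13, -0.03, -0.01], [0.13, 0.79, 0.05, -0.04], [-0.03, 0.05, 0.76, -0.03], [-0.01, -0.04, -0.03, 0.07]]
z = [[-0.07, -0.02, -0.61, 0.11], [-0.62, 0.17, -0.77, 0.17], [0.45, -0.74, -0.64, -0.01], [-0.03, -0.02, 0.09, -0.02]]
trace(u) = -0.62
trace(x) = 2.07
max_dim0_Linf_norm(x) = 0.79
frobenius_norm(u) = 2.42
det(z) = -0.00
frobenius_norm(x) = 1.21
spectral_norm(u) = 1.80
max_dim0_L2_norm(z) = 1.18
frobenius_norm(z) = 1.61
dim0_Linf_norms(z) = [0.62, 0.74, 0.77, 0.17]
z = x @ u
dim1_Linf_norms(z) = [0.61, 0.77, 0.74, 0.09]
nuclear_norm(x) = 2.07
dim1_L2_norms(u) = [1.25, 1.16, 1.46, 0.91]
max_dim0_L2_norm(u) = 1.67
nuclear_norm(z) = 2.41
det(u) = 0.01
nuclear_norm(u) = 4.06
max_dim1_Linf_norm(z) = 0.77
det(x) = 0.02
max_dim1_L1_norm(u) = 2.5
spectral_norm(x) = 0.85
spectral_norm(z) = 1.24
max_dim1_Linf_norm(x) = 0.79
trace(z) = -0.56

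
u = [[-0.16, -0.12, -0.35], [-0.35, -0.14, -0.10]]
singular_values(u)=[0.52, 0.22]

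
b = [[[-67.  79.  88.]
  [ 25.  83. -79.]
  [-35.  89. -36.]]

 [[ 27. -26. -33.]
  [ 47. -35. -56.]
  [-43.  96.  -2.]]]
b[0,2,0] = -35.0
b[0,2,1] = 89.0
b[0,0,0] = -67.0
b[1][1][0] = 47.0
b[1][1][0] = 47.0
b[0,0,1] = 79.0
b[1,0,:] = [27.0, -26.0, -33.0]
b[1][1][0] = 47.0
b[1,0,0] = 27.0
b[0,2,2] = -36.0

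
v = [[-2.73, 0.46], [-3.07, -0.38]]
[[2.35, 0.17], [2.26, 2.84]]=v @ [[-0.79, -0.56], [0.43, -2.95]]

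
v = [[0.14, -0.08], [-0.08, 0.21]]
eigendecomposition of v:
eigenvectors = [[-0.84, 0.55], [-0.55, -0.84]]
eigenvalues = [0.09, 0.26]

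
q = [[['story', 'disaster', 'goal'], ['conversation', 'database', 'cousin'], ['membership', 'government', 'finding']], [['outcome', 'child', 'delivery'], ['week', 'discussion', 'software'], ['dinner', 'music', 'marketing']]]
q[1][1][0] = 'week'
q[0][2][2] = 'finding'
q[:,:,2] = [['goal', 'cousin', 'finding'], ['delivery', 'software', 'marketing']]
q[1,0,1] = 'child'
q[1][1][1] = 'discussion'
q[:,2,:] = [['membership', 'government', 'finding'], ['dinner', 'music', 'marketing']]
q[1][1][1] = 'discussion'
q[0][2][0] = 'membership'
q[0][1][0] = 'conversation'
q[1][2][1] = 'music'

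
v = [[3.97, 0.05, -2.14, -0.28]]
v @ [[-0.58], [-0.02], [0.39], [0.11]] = [[-3.17]]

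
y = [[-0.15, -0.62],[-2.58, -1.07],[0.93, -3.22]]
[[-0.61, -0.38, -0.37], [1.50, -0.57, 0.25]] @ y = [[0.73, 1.98], [1.48, -1.13]]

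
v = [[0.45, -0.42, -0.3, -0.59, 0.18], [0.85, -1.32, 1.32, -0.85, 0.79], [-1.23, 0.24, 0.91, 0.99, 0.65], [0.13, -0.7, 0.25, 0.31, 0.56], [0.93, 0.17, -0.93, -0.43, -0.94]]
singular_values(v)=[2.64, 2.53, 0.64, 0.45, 0.0]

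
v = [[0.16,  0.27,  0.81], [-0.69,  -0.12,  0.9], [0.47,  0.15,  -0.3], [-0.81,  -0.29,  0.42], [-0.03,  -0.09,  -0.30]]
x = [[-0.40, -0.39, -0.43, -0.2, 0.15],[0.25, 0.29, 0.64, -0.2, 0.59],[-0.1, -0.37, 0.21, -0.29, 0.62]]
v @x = [[-0.08, -0.28, 0.27, -0.32, 0.69], [0.16, -0.10, 0.41, -0.1, 0.38], [-0.12, -0.03, -0.17, -0.04, -0.03], [0.21, 0.08, 0.25, 0.1, -0.03], [0.02, 0.10, -0.11, 0.11, -0.24]]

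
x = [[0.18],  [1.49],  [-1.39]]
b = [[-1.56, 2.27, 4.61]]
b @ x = [[-3.31]]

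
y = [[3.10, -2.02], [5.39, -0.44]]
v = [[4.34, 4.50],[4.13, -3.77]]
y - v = [[-1.24, -6.52], [1.26, 3.33]]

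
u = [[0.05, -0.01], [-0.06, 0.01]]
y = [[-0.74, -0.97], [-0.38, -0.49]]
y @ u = [[0.02, -0.0], [0.01, -0.00]]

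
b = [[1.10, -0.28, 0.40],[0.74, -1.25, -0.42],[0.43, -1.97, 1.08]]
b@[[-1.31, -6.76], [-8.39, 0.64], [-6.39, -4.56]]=[[-1.65, -9.44], [12.2, -3.89], [9.06, -9.09]]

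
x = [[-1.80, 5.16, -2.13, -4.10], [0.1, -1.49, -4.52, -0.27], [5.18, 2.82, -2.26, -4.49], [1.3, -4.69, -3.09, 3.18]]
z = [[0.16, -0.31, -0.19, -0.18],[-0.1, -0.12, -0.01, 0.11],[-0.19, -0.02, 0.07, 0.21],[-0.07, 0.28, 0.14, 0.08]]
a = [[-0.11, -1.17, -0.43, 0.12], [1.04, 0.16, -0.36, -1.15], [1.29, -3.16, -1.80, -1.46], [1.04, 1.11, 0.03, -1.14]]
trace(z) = 0.19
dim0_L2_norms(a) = [1.96, 3.55, 1.89, 2.18]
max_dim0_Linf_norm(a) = 3.16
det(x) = -149.07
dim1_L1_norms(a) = [1.83, 2.71, 7.71, 3.32]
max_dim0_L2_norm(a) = 3.55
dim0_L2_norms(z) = [0.28, 0.44, 0.25, 0.31]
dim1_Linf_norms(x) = [5.16, 4.52, 5.18, 4.69]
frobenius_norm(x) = 13.32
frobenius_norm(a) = 4.98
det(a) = 0.00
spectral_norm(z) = 0.57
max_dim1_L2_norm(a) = 4.13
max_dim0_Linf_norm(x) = 5.18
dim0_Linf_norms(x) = [5.18, 5.16, 4.52, 4.49]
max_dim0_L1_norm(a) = 5.6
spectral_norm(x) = 10.14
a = x @ z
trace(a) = -2.89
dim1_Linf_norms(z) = [0.31, 0.12, 0.21, 0.28]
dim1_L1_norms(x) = [13.19, 6.38, 14.75, 12.26]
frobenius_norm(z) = 0.65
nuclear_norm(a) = 6.80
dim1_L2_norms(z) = [0.44, 0.19, 0.29, 0.33]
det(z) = 0.00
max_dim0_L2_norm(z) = 0.44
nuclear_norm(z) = 0.89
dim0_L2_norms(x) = [5.64, 7.67, 6.29, 6.87]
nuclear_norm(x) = 22.52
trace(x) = -2.37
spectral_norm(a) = 4.32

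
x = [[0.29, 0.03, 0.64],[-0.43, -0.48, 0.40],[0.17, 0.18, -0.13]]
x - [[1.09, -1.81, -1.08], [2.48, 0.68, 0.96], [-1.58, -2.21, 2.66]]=[[-0.80, 1.84, 1.72], [-2.91, -1.16, -0.56], [1.75, 2.39, -2.79]]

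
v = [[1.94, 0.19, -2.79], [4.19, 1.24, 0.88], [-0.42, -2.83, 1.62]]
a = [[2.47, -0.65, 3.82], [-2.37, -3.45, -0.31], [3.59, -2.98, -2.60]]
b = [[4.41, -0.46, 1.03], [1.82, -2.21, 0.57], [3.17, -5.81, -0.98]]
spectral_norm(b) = 7.78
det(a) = 98.89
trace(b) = 1.22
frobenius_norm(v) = 6.50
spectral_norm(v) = 5.06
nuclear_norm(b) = 12.06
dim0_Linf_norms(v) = [4.19, 2.83, 2.79]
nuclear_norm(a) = 14.04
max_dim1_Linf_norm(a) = 3.82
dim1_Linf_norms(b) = [4.41, 2.21, 5.81]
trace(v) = 4.80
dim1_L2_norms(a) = [4.6, 4.2, 5.34]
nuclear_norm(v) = 10.72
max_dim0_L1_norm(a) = 8.43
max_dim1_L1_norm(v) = 6.31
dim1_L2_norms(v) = [3.4, 4.46, 3.29]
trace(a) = -3.58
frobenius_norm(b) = 8.60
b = v + a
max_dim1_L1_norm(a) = 9.17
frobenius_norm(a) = 8.20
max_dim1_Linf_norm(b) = 5.81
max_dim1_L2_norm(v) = 4.46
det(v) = 39.00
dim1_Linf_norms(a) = [3.82, 3.45, 3.59]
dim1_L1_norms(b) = [5.9, 4.6, 9.96]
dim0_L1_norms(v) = [6.55, 4.26, 5.29]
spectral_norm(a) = 5.40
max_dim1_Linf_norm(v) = 4.19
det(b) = 18.83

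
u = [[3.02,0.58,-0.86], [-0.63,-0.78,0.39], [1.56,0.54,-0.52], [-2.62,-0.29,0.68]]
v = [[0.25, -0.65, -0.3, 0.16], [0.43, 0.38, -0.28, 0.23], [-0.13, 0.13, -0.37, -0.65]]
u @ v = [[1.12, -1.85, -0.75, 1.18], [-0.54, 0.16, 0.26, -0.53], [0.69, -0.88, -0.43, 0.71], [-0.87, 1.68, 0.62, -0.93]]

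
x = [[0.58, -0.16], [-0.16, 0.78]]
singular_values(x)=[0.87, 0.49]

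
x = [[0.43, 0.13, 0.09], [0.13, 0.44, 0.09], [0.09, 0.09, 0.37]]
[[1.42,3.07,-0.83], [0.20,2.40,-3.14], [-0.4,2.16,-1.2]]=x@[[3.79, 5.43, 0.52], [-0.26, 3.07, -6.95], [-1.93, 3.76, -1.67]]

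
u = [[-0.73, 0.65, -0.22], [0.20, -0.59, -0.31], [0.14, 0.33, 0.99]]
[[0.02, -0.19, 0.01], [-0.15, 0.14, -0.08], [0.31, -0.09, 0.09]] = u @ [[-0.06, 0.10, 0.13], [0.07, -0.19, 0.17], [0.3, -0.04, 0.02]]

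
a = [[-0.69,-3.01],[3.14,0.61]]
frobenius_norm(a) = 4.45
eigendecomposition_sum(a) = [[-0.35+1.50j, -1.51-0.02j], [(1.57+0.02j), (0.3+1.51j)]] + [[-0.34-1.50j, (-1.5+0.02j)], [1.57-0.02j, 0.31-1.51j]]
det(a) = 9.03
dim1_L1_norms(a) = [3.7, 3.75]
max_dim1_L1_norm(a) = 3.75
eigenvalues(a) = [(-0.04+3j), (-0.04-3j)]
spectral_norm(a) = 3.73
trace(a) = -0.08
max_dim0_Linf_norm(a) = 3.14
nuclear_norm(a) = 6.15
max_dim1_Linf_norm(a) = 3.14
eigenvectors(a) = [[(0.15-0.68j), (0.15+0.68j)], [-0.71+0.00j, (-0.71-0j)]]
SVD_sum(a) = [[-1.88, -1.68], [2.05, 1.83]] + [[1.19, -1.33], [1.09, -1.22]]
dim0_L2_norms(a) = [3.21, 3.07]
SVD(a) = [[-0.68, 0.74], [0.74, 0.68]] @ diag([3.7285020669697926, 2.4220182362240767]) @ [[0.75, 0.67], [0.67, -0.75]]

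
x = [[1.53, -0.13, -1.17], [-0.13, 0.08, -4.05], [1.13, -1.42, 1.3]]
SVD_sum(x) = [[-0.03, 0.13, -1.10], [-0.1, 0.47, -4.01], [0.04, -0.17, 1.47]] + [[1.25, -0.76, -0.12], [0.16, -0.09, -0.02], [1.35, -0.82, -0.13]] + [[0.31, 0.5, 0.05], [-0.18, -0.29, -0.03], [-0.26, -0.43, -0.04]]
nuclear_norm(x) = 7.46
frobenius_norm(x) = 5.01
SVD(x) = [[0.25, 0.68, 0.69], [0.91, 0.08, -0.41], [-0.33, 0.73, -0.59]] @ diag([4.438767303000547, 2.1709617231347402, 0.8485693999297195]) @ [[-0.03, 0.12, -0.99], [0.85, -0.52, -0.08], [0.52, 0.85, 0.09]]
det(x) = -8.18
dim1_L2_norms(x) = [1.93, 4.05, 2.23]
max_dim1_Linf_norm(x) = 4.05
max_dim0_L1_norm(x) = 6.52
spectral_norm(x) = 4.44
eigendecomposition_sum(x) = [[-4.07, 2.10, -3.17], [-6.58, 3.40, -5.14], [4.03, -2.08, 3.15]] + [[5.51,-2.01,2.27], [6.00,-2.19,2.48], [-3.09,1.13,-1.27]] + [[0.09, -0.22, -0.27], [0.45, -1.13, -1.39], [0.19, -0.47, -0.57]]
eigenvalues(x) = [2.48, 2.04, -1.61]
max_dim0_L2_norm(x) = 4.41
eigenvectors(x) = [[0.47, 0.63, 0.18],  [0.75, 0.69, 0.91],  [-0.46, -0.35, 0.37]]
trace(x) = 2.91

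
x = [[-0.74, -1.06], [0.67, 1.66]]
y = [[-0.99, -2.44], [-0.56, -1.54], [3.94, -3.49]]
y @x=[[-0.90,-3.00], [-0.62,-1.96], [-5.25,-9.97]]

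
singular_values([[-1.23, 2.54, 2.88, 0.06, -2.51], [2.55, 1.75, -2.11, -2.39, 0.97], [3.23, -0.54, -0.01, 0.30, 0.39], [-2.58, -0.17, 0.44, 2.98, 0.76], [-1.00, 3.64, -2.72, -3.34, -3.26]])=[7.62, 6.22, 3.54, 1.76, 1.28]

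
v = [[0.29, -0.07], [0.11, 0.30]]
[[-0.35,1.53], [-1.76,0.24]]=v@[[-2.4,5.01],[-4.99,-1.04]]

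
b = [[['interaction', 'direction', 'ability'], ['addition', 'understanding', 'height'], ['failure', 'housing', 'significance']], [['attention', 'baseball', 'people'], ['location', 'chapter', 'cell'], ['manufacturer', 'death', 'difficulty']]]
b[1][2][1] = 'death'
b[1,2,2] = 'difficulty'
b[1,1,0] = 'location'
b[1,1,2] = 'cell'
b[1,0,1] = 'baseball'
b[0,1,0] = 'addition'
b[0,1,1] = 'understanding'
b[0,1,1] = 'understanding'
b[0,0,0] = 'interaction'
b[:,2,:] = [['failure', 'housing', 'significance'], ['manufacturer', 'death', 'difficulty']]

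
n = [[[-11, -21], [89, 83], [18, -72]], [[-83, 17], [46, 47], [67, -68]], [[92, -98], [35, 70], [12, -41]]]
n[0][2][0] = 18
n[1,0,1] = 17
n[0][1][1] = 83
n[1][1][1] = 47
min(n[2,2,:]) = -41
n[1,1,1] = 47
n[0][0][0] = -11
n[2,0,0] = 92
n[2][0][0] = 92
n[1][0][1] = 17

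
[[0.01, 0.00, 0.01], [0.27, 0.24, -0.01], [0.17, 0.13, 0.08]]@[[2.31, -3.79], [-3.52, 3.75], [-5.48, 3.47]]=[[-0.03, -0.0], [-0.17, -0.16], [-0.50, 0.12]]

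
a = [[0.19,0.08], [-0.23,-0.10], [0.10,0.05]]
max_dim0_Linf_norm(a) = 0.23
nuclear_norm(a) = 0.35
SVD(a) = [[-0.6, -0.42], [0.73, 0.06], [-0.33, 0.91]] @ diag([0.3433056425455887, 0.006421510442293736]) @ [[-0.92, -0.4], [-0.40, 0.92]]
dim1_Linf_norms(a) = [0.19, 0.23, 0.1]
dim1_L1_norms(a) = [0.27, 0.33, 0.15]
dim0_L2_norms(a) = [0.31, 0.14]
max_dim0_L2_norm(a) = 0.31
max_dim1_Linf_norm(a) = 0.23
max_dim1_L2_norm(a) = 0.25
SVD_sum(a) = [[0.19, 0.08], [-0.23, -0.10], [0.10, 0.04]] + [[0.0, -0.00],[-0.0, 0.00],[-0.00, 0.01]]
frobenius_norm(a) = 0.34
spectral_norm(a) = 0.34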